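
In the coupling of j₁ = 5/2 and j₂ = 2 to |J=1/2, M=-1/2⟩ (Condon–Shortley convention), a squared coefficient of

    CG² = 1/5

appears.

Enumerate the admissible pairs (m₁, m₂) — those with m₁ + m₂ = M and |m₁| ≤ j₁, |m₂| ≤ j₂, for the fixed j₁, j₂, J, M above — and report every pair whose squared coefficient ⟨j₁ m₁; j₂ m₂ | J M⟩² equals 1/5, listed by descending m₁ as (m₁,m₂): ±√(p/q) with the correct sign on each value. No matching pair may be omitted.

Admissible pairs with m₁+m₂ = M = -1/2: (-5/2,2), (-3/2,1), (-1/2,0), (1/2,-1), (3/2,-2)
  (m₁,m₂)=(3/2,-2): CG² = 1/15, CG = +√(1/15)
  (m₁,m₂)=(1/2,-1): CG² = 2/15, CG = −√(2/15)
  (m₁,m₂)=(-1/2,0): CG² = 1/5, CG = +√(1/5)   ← matches the target
  (m₁,m₂)=(-3/2,1): CG² = 4/15, CG = −√(4/15)
  (m₁,m₂)=(-5/2,2): CG² = 1/3, CG = +√(1/3)
Pairs with CG² = 1/5: (-1/2,0): +√(1/5)

(-1/2,0): +√(1/5)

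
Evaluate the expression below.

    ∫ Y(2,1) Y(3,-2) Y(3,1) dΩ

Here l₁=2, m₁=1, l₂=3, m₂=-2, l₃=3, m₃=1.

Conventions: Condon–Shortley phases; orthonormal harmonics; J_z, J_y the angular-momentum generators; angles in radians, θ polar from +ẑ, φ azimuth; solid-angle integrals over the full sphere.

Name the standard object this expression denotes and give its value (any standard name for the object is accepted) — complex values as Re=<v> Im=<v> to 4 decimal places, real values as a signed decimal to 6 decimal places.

This is a Gaunt coefficient — the integral of a triple product of spherical harmonics over the sphere.
Rules hold: Σm=0, L=8 even, 1≤3≤5.
N = 5·7·7 = 245
Δ = 2!·2!·4!/9! = 1/3780
Racah Σ t=0..2: t=0:+1/24 t=1:−1/4 t=2:+1/24 = -1/6
⇒ 3j(2 3 3; 0 0 0)² = 4/105, sgn +1
Racah Σ t=0..1: t=0:+1/12 t=1:−1/48 = 1/16
⇒ 3j(2 3 3; 1 -2 1)² = 1/28, sgn +1
4πI² = N·(3j₀)²·(3jₘ)² = 1/3
I = +1·√(0.333333/4π) = 0.16286750

Gaunt coefficient, +0.162868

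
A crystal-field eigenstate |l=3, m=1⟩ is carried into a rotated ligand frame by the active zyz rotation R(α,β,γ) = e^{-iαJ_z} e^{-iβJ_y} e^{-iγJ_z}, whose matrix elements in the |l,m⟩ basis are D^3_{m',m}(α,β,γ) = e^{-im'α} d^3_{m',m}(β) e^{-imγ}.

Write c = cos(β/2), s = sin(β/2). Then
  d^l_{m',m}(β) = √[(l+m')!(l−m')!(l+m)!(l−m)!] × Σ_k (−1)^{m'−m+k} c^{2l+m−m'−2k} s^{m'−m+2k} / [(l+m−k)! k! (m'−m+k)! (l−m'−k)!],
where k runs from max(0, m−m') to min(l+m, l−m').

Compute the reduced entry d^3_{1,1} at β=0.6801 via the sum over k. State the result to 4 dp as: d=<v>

d=0.0650

d^3_{1,1}(β=0.6801) via the finite sum:
With c≡cos(β/2)=0.942738 and s≡sin(β/2)=0.333534, N=[24·2·24·2]^{1/2}=48.000000
k: max(0,(1)−(1))=0 … min(3+(1),3−(1))=2
  k=0: (−1)^0·48.0000/(48)·0.9427^6·0.3335^0 = +0.702014
  k=1: (−1)^1·48.0000/(6)·0.9427^4·0.3335^2 = -0.702967
  k=2: (−1)^2·48.0000/(8)·0.9427^2·0.3335^4 = +0.065993
d^3_{1,1}(0.6801) = +0.702014 -0.702967 +0.065993 = +0.065040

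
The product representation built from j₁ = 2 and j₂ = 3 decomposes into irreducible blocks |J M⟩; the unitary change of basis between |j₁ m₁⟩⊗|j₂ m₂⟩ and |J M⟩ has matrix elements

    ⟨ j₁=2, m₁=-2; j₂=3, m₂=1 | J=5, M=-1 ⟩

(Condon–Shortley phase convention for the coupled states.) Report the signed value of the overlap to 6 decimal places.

√[11·0!4!6!/11! · 0!4!4!2!4!6!] = √(663552/7)
  +(−1)^0/∏(0,0,4,4,0,2)! = 1/1152  (running 1/1152)
⟨..|..⟩ = √(663552/7)·(1/1152) = +0.267261

+0.267261  (= +√(1/14))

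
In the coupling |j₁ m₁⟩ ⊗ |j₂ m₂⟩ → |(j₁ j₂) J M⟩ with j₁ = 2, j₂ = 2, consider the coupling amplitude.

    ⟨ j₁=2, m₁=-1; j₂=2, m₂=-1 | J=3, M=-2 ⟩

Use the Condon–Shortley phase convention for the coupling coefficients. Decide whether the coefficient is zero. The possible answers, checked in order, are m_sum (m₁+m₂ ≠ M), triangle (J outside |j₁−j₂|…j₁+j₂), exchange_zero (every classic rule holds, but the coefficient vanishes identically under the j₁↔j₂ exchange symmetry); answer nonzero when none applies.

exchange_zero

m-sum: m₁+m₂ = -1+(-1) = -2, M = -2  ✓
triangle: |j₁−j₂| = 0 ≤ J = 3 ≤ j₁+j₂ = 4  ✓
exchange: j₁=j₂ and m₁=m₂, and (−1)^(j₁+j₂−J) = (−1)^1 = −1 forces ⟨j₁m₁;j₂m₂|JM⟩ = −⟨j₂m₂;j₁m₁|JM⟩ = −⟨j₁m₁;j₂m₂|JM⟩ ⇒ the coefficient vanishes identically
Racah sum check: Σ_k collapses to 0 ⇒ CG = 0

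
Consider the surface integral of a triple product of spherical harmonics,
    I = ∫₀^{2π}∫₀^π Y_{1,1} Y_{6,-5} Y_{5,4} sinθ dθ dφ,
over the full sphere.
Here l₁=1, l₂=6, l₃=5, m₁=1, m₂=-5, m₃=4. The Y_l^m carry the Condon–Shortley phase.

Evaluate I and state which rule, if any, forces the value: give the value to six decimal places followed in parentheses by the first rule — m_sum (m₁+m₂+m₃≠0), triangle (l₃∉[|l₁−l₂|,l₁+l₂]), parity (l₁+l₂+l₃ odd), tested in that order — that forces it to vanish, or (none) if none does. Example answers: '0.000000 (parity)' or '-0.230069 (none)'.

Checks pass: Σm=0; 12 even; l₃=5∈[5,7].
(2·1+1)(2·6+1)(2·5+1) = 429
Δ: 2! 0! 10! / 13! → 1/858
sum: t=1:−1/14400 = -1/14400
3j²(1 6 5; 0 0 0) = Δ·Π!·Σ² = 6/143  (sign +1)
sum: t=0:+1/725760 = 1/725760
3j²(1 6 5; 1 -5 4) = Δ·Π!·Σ² = 5/78  (sign -1)
combine: 4πI² = 429·6/143·5/78 = 15/13
take √, sign -1: I = -0.30301841
No selection rule forces the value: the integral is nonzero (none).

-0.303018 (none)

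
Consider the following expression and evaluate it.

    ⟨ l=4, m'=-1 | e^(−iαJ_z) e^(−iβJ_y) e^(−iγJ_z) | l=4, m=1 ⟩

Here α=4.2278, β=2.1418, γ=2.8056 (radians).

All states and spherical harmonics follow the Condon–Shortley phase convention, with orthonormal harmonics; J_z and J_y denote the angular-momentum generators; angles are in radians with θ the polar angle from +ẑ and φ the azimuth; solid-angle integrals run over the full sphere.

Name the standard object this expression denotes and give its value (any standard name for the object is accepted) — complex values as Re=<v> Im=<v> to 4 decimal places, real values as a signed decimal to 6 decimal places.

This is a Wigner D-matrix element — the rotation-matrix element ⟨l m'| R(α,β,γ) |l m⟩ in the angular-momentum basis.
First d^4_{-1,1}(β=2.1418), then the phase factors e^{-i(-1)α} and e^{-i(1)γ}:
With c≡cos(β/2)=0.479335 and s≡sin(β/2)=0.877632, N=[6·120·120·6]^{1/2}=720.000000
The bounds max(0,m−m')=2 and min(l+m,l−m')=5 give 4 terms
  k=2: (−1)^0·720.0000/(72)·0.4793^6·0.8776^2 = +0.093424
  k=3: (−1)^1·720.0000/(24)·0.4793^4·0.8776^4 = -0.939564
  k=4: (−1)^2·720.0000/(48)·0.4793^2·0.8776^6 = +1.574868
  k=5: (−1)^3·720.0000/(720)·0.4793^0·0.8776^8 = -0.351966
d^4_{-1,1}(2.1418) = +0.093424 -0.939564 +1.574868 -0.351966 = +0.376762
Phases: e^{-i·(-1)·4.2278}=-0.465845-0.884866i, e^{-i·(1)·2.8056}=-0.944083-0.329706i ⇒ D=+0.055780+0.372610i

Wigner D-matrix element, Re=0.0558 Im=0.3726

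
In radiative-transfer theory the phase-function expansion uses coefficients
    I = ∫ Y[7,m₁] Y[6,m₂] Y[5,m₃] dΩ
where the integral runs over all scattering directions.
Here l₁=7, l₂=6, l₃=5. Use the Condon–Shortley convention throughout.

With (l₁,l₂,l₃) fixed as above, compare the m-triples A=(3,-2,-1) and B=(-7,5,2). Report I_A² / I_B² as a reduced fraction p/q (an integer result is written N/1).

Shared (l₁,l₂,l₃)=(7,6,5): N and (l;000)² cancel in I_A²/I_B².
A: Δ = 8!·6!·4!/19! = 1/174594420; Racah Σ t=0..4: t=0:+1/46448640 t=1:−1/1088640 t=2:+1/276480 t=3:−1/518400 t=4:+1/9953280 = 23/25804800; ⇒ 3j(7 6 5; 3 -2 -1)² = 42849/6466460, sgn +1
B: Δ = 8!·6!·4!/19! = 1/174594420; Racah Σ t=8..8: t=8:+1/174182400 = 1/174182400; ⇒ 3j(7 6 5; -7 5 2)² = 77/3876, sgn -1
I_A²/I_B² = (42849/6466460)/(77/3876) = 128547/385385

128547/385385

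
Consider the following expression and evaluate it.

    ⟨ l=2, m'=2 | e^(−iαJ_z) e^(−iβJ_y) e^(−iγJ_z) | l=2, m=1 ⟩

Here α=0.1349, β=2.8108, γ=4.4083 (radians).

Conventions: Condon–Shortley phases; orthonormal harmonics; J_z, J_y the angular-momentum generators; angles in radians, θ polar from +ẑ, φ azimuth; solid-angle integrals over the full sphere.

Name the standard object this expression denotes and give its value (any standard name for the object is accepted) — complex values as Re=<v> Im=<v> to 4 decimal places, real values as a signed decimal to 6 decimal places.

Wigner D-matrix element, Re=0.0003 Im=-0.0088

This is a Wigner D-matrix element — the rotation-matrix element ⟨l m'| R(α,β,γ) |l m⟩ in the angular-momentum basis.
Split into d^2_{2,1}(β=2.8108) × two z-phases.
Half-angle: c=0.164643, s=0.986353. N=√(24·1·6·1)=12.000000
Admissible k: 0..0 (factorial args all ≥0)
  k=0: (−1)^1·12.0000/(6)·0.1646^3·0.9864^1 = -0.008804
d^2_{2,1}(2.8108) = -0.008804
Phases: e^{-i·(2)·0.1349}=+0.963824-0.266539i, e^{-i·(1)·4.4083}=-0.299424+0.954120i ⇒ D=+0.000302-0.008799i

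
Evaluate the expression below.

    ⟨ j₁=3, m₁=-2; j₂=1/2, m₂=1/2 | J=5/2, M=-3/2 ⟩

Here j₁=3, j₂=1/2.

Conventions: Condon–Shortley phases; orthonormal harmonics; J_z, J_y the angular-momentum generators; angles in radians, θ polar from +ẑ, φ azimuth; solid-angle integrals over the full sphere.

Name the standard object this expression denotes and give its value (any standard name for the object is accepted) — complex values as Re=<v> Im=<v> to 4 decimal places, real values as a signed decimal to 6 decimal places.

Clebsch–Gordan coefficient, −√(5/7) ≈ -0.845154

This is a Clebsch–Gordan (vector-coupling) coefficient.
j₁+j₂−J=1  J+j₁−j₂=5  J−j₁+j₂=0  j₁+j₂+J+1=7
(j₁±m₁, j₂±m₂, J±M) = (1,5,1,0,1,4)
P² = 2880/7
sum k=1..1:
  [1] −1/24 = -1/24
S = -1/24
C² = P²·S² = 5/7 ; C = -0.845154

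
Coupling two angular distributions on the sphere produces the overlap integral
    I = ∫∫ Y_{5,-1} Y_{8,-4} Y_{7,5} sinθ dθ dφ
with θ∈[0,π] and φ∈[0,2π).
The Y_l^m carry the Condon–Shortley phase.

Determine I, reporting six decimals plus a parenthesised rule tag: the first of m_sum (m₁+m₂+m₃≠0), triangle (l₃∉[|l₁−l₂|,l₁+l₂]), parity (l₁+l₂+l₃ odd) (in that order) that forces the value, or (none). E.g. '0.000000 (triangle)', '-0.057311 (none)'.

-0.011252 (none)

Rules hold: Σm=0, L=20 even, 3≤7≤13.
N = 11·17·15 = 2805
Δ = 6!·4!·10!/21! = 1/814773960
Racah Σ t=1..5: t=1:−1/87091200 t=2:+1/4976640 t=3:−1/2073600 t=4:+1/4976640 t=5:−1/87091200 = -1/9676800
⇒ 3j(5 8 7; 0 0 0)² = 360/46189, sgn +1
Racah Σ t=2..4: t=2:+1/92897280 t=3:−1/78382080 t=4:+1/696729600 = -1/1791590400
⇒ 3j(5 8 7; -1 -4 5)² = 11/151164, sgn -1
4πI² = N·(3j₀)²·(3jₘ)² = 1650/1037153
I = -1·√(0.00159089/4π) = -0.01125163
No selection rule forces the value: the integral is nonzero (none).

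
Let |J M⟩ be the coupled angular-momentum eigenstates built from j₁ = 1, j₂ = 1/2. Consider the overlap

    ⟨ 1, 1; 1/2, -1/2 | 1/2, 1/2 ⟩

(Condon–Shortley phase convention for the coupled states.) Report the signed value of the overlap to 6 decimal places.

+√(2/3) = +0.816497

triangle: 1!×1!×0!/3! = 1/6
(j±m)!: 2!×0!×0!×1!×1!×0! = 2
prefactor² = (2J+1)×Δ×N² = 2/3
  k=0: +1/(0!×1!×0!×0!×1!×0!) = 1
Σ = 1  ⇒  CG² = 2/3×1² = 2/3
CG = +√(2/3) = +0.816497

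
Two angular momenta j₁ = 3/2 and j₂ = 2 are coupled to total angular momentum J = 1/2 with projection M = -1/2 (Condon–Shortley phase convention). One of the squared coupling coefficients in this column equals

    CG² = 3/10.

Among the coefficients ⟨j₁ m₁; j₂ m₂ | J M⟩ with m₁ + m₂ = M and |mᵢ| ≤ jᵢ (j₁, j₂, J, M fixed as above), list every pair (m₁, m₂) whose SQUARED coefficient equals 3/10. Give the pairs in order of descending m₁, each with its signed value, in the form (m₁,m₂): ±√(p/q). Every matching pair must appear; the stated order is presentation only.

Admissible pairs with m₁+m₂ = M = -1/2: (-3/2,1), (-1/2,0), (1/2,-1), (3/2,-2)
  (m₁,m₂)=(3/2,-2): CG² = 2/5, CG = +√(2/5)
  (m₁,m₂)=(1/2,-1): CG² = 3/10, CG = −√(3/10)   ← matches the target
  (m₁,m₂)=(-1/2,0): CG² = 1/5, CG = +√(1/5)
  (m₁,m₂)=(-3/2,1): CG² = 1/10, CG = −√(1/10)
Pairs with CG² = 3/10: (1/2,-1): −√(3/10)

(1/2,-1): −√(3/10)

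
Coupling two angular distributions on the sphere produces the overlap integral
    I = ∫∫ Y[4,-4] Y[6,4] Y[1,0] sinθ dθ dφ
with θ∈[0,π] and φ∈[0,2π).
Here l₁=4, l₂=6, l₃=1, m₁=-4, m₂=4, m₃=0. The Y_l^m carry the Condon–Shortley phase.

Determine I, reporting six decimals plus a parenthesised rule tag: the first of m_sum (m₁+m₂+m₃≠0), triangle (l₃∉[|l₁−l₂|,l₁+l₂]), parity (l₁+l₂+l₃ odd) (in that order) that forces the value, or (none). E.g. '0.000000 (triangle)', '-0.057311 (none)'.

0.000000 (triangle)

|4−6|≤1≤4+6 violated ⇒ I = 0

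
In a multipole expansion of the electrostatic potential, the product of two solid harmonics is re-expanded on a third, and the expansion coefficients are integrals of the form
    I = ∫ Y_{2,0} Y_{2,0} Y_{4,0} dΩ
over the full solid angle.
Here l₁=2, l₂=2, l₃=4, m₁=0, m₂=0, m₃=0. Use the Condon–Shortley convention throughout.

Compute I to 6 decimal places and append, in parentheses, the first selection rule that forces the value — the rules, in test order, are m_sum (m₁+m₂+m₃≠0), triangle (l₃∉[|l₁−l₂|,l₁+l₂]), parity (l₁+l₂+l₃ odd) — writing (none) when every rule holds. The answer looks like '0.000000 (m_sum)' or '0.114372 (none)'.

Rules hold: Σm=0, L=8 even, 0≤4≤4.
N = 5·5·9 = 225
Δ = 0!·4!·4!/9! = 1/630
Racah Σ t=0..0: t=0:+1/16 = 1/16
⇒ 3j(2 2 4; 0 0 0)² = 2/35, sgn +1
(m-triple is (0,0,0) — same symbol as above.)
4πI² = N·(3j₀)²·(3jₘ)² = 36/49
I = +1·√(0.734694/4π) = 0.24179554
No selection rule forces the value: the integral is nonzero (none).

0.241796 (none)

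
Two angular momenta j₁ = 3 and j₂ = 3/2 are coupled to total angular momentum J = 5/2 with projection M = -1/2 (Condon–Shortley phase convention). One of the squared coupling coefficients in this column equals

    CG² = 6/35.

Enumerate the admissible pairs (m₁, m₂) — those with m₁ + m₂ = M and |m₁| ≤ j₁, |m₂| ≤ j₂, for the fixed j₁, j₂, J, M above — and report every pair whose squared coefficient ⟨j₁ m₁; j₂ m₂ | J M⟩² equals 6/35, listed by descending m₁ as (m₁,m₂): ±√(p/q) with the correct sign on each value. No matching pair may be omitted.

Admissible pairs with m₁+m₂ = M = -1/2: (-2,3/2), (-1,1/2), (0,-1/2), (1,-3/2)
  (m₁,m₂)=(1,-3/2): CG² = 27/70, CG = +√(27/70)
  (m₁,m₂)=(0,-1/2): CG² = 6/35, CG = −√(6/35)   ← matches the target
  (m₁,m₂)=(-1,1/2): CG² = 1/70, CG = −√(1/70)
  (m₁,m₂)=(-2,3/2): CG² = 3/7, CG = +√(3/7)
Pairs with CG² = 6/35: (0,-1/2): −√(6/35)

(0,-1/2): −√(6/35)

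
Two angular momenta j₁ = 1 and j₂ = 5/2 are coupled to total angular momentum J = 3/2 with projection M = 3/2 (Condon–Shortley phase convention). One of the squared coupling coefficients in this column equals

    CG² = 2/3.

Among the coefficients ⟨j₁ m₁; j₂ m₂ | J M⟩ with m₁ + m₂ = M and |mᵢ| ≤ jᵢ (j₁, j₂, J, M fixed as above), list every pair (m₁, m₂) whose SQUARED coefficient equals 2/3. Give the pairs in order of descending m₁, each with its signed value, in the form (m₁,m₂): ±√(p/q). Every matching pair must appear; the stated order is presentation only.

(-1,5/2): +√(2/3)

Admissible pairs with m₁+m₂ = M = 3/2: (-1,5/2), (0,3/2), (1,1/2)
  (m₁,m₂)=(1,1/2): CG² = 1/15, CG = +√(1/15)
  (m₁,m₂)=(0,3/2): CG² = 4/15, CG = −√(4/15)
  (m₁,m₂)=(-1,5/2): CG² = 2/3, CG = +√(2/3)   ← matches the target
Pairs with CG² = 2/3: (-1,5/2): +√(2/3)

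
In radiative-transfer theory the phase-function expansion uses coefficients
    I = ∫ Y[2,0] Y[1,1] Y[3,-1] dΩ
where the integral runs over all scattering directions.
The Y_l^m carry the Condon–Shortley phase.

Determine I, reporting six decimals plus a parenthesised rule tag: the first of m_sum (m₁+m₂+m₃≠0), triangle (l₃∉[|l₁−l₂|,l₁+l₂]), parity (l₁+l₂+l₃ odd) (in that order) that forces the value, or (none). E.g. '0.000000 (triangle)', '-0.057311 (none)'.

m-sum 0 ✓  L=6 even ✓  1≤3≤3 ✓
Π(2lᵢ+1) = 5×3×7 = 105
triangle coeff Δ(2,1,3) = 1/105
Σ_t [0,0]: t=0:+1/4 = 1/4
(3j)²=3/35 [(2 1 3; 0 0 0)], sign=-1
Σ_t [0,0]: t=0:+1/8 = 1/8
(3j)²=2/35 [(2 1 3; 0 1 -1)], sign=+1
⇒ 4πI² = 18/35
I = (-1)√(18/35/(4π)) = -0.20230066
No selection rule forces the value: the integral is nonzero (none).

-0.202301 (none)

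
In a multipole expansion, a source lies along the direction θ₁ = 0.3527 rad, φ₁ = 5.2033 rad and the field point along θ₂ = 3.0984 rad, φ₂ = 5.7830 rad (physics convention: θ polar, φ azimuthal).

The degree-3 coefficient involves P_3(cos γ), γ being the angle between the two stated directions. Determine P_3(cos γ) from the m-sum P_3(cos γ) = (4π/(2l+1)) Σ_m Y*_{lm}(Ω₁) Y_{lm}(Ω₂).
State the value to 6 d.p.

-0.591573

Expand P_3 via completeness: Σ_{m} conj(Y_{3,m}) at Ω₁ times Y_{3,m} at Ω₂ —
  term(m=-3) = -0.00000 - 0.00000j   from Y*(Ω₁)=-0.01711 + 0.00168j, Y(Ω₂)=0.00000 + 0.00003j
  term(m=-2) = -0.00009 + 0.00020j   from Y*(Ω₁)=-0.06357 - 0.09516j, Y(Ω₂)=-0.00103 - 0.00160j
  term(m=-1) = 0.01770 - 0.01159j   from Y*(Ω₁)=0.17912 - 0.33507j, Y(Ω₂)=0.04887 + 0.02671j
  term(m=+0) = -0.36476 + 0.00000j   from Y*(Ω₁)=0.49147 + 0.00000j, Y(Ω₂)=-0.74218 + 0.00000j
  term(m=+1) = 0.01770 + 0.01159j   from Y*(Ω₁)=-0.17912 - 0.33507j, Y(Ω₂)=-0.04887 + 0.02671j
  term(m=+2) = -0.00009 - 0.00020j   from Y*(Ω₁)=-0.06357 + 0.09516j, Y(Ω₂)=-0.00103 + 0.00160j
  term(m=+3) = -0.00000 + 0.00000j   from Y*(Ω₁)=0.01711 + 0.00168j, Y(Ω₂)=-0.00000 + 0.00003j
Σ over m = -0.32953 + 0.00000j; ×(4π/7) → -0.59157 + 0.00000j. Real part: -0.591573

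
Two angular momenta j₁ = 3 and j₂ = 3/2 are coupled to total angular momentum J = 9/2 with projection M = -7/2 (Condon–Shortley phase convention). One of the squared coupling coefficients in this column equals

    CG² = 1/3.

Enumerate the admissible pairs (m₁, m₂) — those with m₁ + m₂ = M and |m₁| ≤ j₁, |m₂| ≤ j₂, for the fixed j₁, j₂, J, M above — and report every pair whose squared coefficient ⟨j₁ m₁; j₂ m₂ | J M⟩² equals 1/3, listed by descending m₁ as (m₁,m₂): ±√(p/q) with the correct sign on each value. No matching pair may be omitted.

Admissible pairs with m₁+m₂ = M = -7/2: (-3,-1/2), (-2,-3/2)
  (m₁,m₂)=(-2,-3/2): CG² = 2/3, CG = +√(2/3)
  (m₁,m₂)=(-3,-1/2): CG² = 1/3, CG = +√(1/3)   ← matches the target
Pairs with CG² = 1/3: (-3,-1/2): +√(1/3)

(-3,-1/2): +√(1/3)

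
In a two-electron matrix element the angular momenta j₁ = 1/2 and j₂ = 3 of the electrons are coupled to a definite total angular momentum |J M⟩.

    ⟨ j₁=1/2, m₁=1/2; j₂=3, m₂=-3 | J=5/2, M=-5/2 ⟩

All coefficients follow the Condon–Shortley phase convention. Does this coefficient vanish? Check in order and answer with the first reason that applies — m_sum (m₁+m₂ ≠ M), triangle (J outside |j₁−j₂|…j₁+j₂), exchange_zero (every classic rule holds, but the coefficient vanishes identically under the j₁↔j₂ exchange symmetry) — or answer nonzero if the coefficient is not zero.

m-sum: m₁+m₂ = 1/2+(-3) = -5/2, M = -5/2  ✓
triangle: |j₁−j₂| = 5/2 ≤ J = 5/2 ≤ j₁+j₂ = 7/2  ✓
exchange: j₁≠j₂ or m₁≠m₂ — the exchange symmetry imposes no constraint here
value check: CG = +√(6/7) = +0.925820 ≠ 0

nonzero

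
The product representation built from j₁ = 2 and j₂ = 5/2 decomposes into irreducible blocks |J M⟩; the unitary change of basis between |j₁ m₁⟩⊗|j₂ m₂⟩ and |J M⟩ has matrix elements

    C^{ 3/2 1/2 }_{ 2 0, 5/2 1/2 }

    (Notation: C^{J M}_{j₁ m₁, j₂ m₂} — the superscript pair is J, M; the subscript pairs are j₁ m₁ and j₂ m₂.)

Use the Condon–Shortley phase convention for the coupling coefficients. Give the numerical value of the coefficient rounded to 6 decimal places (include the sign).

+√(2/35) = +0.239046

√[4·3!1!2!/7! · 2!2!3!2!2!1!] = √(32/35)
  +(−1)^1/∏(1,2,1,2,0,0)! = -1/4  (running -1/4)
  +(−1)^2/∏(2,1,0,1,1,1)! = 1/2  (running 1/4)
⟨..|..⟩ = √(32/35)·(1/4) = +0.239046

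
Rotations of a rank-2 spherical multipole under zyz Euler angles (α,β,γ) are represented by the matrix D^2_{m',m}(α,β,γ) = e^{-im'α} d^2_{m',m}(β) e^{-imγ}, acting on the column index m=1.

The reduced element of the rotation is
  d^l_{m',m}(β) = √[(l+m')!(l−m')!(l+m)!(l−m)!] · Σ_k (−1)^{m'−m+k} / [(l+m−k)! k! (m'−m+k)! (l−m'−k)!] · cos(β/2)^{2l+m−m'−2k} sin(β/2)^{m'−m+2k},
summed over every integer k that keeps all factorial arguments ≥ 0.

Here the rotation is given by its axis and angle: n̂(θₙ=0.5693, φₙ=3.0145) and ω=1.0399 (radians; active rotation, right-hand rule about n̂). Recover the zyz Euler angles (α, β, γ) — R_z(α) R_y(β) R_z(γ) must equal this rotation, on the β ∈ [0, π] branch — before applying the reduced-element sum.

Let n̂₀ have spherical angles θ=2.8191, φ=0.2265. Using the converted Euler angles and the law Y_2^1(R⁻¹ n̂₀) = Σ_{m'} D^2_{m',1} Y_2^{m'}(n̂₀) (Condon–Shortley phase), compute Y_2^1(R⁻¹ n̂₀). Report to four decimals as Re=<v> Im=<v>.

Axis–angle → zyz. n̂ = (sinθₙcosφₙ, sinθₙsinφₙ, cosθₙ) = (-0.534695, +0.068324, +0.842279), ω = 1.0399.
R = I cosω + sinω [n̂]ₓ + (1−cosω) n̂n̂ᵀ gives
  R = [+0.647453, -0.744378, -0.163421; +0.708306, +0.508611, +0.489507; -0.281260, -0.432685, +0.856549]
β = atan2(√(R₁₃²+R₂₃²), R₃₃) = 0.542251; α = atan2(R₂₃, R₁₃) mod 2π = 1.893011; γ = atan2(R₃₂, −R₃₁) mod 2π = 5.288789
Need the full column D^2_{m',1} for m'=−2..2 at α=1.8930, β=0.5423, γ=5.2888.
cos(β/2)=0.963470, sin(β/2)=0.267816
d^2_{-2,1}: single k=3 term ⇒ +0.037015;  D = +0.002516-0.036929i
d^2_{-1,1}: k∈[2..3] ⇒ +0.199743 -0.005145 = +0.194598;  D = -0.188346+0.048933i
d^2_{0,1}: k∈[1..2] ⇒ +0.586715 -0.045334 = +0.541381;  D = +0.295057+0.453910i
d^2_{1,1}: k∈[0..1] ⇒ +0.861694 -0.199743 = +0.661951;  D = +0.412193-0.517953i
d^2_{2,1}: single k=0 term ⇒ -0.479051;  D = +0.450012+0.164251i
Y_2^{m'}(θ=2.8191,φ=0.2265) and Σ D·Y over m':
  (+0.0025-0.0369i)·(+0.0349-0.0170i)  (-0.1883+0.0489i)·(-0.2263+0.0521i)  (+0.2951+0.4539i)·(+0.5357+0.0000i)  (+0.4122-0.5180i)·(+0.2263+0.0521i)  (+0.4500+0.1643i)·(+0.0349+0.0170i)
Y_2^1(R⁻¹ n̂) = +0.330802+0.138612i

Re=0.3308 Im=0.1386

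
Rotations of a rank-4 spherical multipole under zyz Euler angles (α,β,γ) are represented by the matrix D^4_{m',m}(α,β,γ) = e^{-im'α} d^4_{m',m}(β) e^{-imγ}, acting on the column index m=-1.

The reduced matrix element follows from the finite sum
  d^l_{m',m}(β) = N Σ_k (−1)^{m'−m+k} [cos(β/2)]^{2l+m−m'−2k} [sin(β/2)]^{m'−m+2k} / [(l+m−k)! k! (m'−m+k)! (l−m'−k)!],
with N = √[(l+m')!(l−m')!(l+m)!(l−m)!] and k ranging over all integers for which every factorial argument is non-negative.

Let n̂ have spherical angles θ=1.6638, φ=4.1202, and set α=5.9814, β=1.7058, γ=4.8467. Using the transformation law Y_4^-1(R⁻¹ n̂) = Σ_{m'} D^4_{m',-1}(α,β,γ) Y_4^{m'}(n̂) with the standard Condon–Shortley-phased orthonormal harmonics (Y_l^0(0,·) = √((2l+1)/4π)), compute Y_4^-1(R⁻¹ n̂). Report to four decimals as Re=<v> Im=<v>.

Re=0.3062 Im=-0.0005

Need the full column D^4_{m',-1} for m'=−4..4 at α=5.9814, β=1.7058, γ=4.8467.
cos(β/2)=0.657802, sin(β/2)=0.753191
d^4_{-4,-1}: single k=3 term ⇒ +0.393808;  D = -0.345982-0.188098i
d^4_{-3,-1}: k∈[2..3] ⇒ +0.364796 -0.797113 = -0.432316;  D = +0.301275+0.310050i
d^4_{-2,-1}: k∈[1..3] ⇒ +0.170297 -1.116341 +0.975722 = +0.029678;  D = -0.013421-0.026470i
d^4_{-1,-1}: k∈[0..3] ⇒ +0.035056 -0.689400 +1.807682 -0.789990 = +0.363348;  D = -0.060567-0.358264i
d^4_{0,-1}: k∈[0..3] ⇒ -0.179508 +1.412072 -1.851302 +0.404526 = -0.214213;  D = -0.028685+0.212283i
d^4_{1,-1}: k∈[0..3] ⇒ +0.459600 -1.807682 +1.184984 -0.103572 = -0.266669;  D = -0.112642+0.241711i
d^4_{2,-1}: k∈[0..2] ⇒ -0.744227 +1.463583 -0.383767 = +0.335589;  D = +0.225758-0.248300i
d^4_{3,-1}: k∈[0..1] ⇒ +0.797113 -0.627035 = +0.170078;  D = +0.146647-0.086146i
d^4_{4,-1}: single k=0 term ⇒ -0.516304;  D = -0.502784+0.117376i
Y_4^{m'}(θ=1.6638,φ=4.1202) and Σ D·Y over m':
  (-0.3460-0.1881i)·(-0.3114+0.3037i)  (+0.3013+0.3100i)·(-0.1123-0.0234i)  (-0.0134-0.0265i)·(+0.1174+0.2886i)  (-0.0606-0.3583i)·(-0.0718+0.1067i)  (-0.0287+0.2123i)·(+0.2903+0.0000i)  (-0.1126+0.2417i)·(+0.0718+0.1067i)  (+0.2258-0.2483i)·(+0.1174-0.2886i)  (+0.1466-0.0861i)·(+0.1123-0.0234i)  (-0.5028+0.1174i)·(-0.3114-0.3037i)
Y_4^-1(R⁻¹ n̂) = +0.306211-0.000470i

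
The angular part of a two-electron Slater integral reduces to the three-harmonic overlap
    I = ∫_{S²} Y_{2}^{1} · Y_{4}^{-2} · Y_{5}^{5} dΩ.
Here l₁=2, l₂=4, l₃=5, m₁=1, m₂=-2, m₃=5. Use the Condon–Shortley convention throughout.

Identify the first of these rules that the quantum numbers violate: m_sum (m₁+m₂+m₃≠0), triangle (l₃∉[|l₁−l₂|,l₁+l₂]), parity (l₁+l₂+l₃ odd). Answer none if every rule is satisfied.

azimuthal sum: 1 − 2 + 5 = 4  ✗
2 ≤ 5 ≤ 6 (triangle on l)
L = 2 + 4 + 5 = 11 (odd)

m_sum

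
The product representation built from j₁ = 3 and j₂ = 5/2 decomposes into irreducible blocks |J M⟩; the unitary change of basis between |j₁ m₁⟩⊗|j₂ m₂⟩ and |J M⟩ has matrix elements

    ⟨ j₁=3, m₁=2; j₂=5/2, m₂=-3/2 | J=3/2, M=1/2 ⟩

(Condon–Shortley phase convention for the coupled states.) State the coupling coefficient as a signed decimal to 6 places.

-0.218218

triangle: 4!·2!·1!/8! = 48/40320
(j±m)!: 5!·1!·1!·4!·2!·1! = 5760
prefactor² = (2J+1)·Δ·N² = 192/7
  k=0: +1/(0!·4!·1!·1!·1!·0!) = 1/24
  k=1: −1/(1!·3!·0!·0!·2!·1!) = -1/12
Σ = -1/24  ⇒  CG² = 192/7·(-1/24)² = 1/21
CG = −√(1/21) = -0.218218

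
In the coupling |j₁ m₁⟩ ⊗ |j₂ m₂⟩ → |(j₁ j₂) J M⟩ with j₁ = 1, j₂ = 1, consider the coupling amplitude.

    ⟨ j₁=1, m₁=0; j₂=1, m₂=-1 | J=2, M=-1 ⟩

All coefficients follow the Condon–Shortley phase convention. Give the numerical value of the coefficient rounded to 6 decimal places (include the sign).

j₁+j₂−J=0  J+j₁−j₂=2  J−j₁+j₂=2  j₁+j₂+J+1=5
(j₁±m₁, j₂±m₂, J±M) = (1,1,0,2,1,3)
P² = 2
sum k=0..0:
  [0] +1/2 = 1/2
S = 1/2
C² = P²·S² = 1/2 ; C = +0.707107

+√(1/2) = +0.707107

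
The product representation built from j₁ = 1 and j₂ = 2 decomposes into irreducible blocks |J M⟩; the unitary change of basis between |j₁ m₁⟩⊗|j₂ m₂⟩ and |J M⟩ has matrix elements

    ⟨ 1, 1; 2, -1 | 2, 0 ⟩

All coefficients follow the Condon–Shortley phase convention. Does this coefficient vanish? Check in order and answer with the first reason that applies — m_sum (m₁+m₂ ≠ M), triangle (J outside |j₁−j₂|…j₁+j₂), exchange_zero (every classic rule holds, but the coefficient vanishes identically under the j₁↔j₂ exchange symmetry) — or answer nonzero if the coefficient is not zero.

nonzero

m-sum: m₁+m₂ = 1+(-1) = 0, M = 0  ✓
triangle: |j₁−j₂| = 1 ≤ J = 2 ≤ j₁+j₂ = 3  ✓
exchange: j₁≠j₂ or m₁≠m₂ — the exchange symmetry imposes no constraint here
value check: CG = +√(1/2) = +0.707107 ≠ 0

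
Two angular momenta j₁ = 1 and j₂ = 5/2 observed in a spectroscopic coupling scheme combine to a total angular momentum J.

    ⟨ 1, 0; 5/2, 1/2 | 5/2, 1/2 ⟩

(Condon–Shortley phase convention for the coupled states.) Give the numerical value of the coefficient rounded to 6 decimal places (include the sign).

triangle: 1!*1!*4!/7! = 24/5040
(j±m)!: 1!*1!*3!*2!*3!*2! = 144
prefactor² = (2J+1)*Δ*N² = 144/35
  k=0: +1/(0!*1!*1!*3!*0!*1!) = 1/6
  k=1: −1/(1!*0!*0!*2!*1!*2!) = -1/4
Σ = -1/12  ⇒  CG² = 144/35*(-1/12)² = 1/35
CG = −√(1/35) = -0.169031

-0.169031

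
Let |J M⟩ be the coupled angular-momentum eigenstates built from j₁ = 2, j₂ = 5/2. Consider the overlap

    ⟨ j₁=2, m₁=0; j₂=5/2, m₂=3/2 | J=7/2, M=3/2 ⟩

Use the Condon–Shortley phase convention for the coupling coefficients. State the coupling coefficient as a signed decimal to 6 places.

j₁+j₂−J=1  J+j₁−j₂=3  J−j₁+j₂=4  j₁+j₂+J+1=9
(j₁±m₁, j₂±m₂, J±M) = (2,2,4,1,5,2)
P² = 512/7
sum k=0..1:
  [0] +1/48 = 1/48
  [1] −1/12 = -1/12
S = -1/16
C² = P²·S² = 2/7 ; C = -0.534522

−√(2/7) ≈ -0.534522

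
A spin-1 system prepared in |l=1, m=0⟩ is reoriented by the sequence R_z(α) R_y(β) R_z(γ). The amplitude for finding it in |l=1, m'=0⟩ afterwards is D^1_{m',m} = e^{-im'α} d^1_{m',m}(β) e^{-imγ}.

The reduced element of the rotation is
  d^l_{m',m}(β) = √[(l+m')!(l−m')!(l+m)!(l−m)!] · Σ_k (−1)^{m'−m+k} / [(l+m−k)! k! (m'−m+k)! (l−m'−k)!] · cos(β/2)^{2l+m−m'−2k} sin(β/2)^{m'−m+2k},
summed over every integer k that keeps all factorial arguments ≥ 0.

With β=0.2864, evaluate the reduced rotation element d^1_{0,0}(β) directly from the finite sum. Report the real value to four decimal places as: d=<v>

d^1_{0,0}(β=0.2864) via the finite sum:
With c≡cos(β/2)=0.989764 and s≡sin(β/2)=0.142711, N=[1·1·1·1]^{1/2}=1.000000
The bounds max(0,m−m')=0 and min(l+m,l−m')=1 give 2 terms
  k=0: (−1)^0·1.0000/(1)·0.9898^2·0.1427^0 = +0.979634
  k=1: (−1)^1·1.0000/(1)·0.9898^0·0.1427^2 = -0.020366
d^1_{0,0}(0.2864) = +0.979634 -0.020366 = +0.959267

d=0.9593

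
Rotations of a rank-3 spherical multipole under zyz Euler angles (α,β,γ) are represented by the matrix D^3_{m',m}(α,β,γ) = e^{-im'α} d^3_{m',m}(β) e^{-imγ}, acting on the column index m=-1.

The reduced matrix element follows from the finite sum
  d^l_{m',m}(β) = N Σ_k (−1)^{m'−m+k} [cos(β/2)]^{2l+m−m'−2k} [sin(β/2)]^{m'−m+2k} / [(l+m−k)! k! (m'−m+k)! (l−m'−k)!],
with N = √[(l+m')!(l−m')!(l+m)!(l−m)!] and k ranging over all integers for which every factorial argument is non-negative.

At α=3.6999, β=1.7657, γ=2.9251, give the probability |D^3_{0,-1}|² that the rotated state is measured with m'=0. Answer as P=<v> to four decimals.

P=0.1191

D^3_{0,-1}(3.6999,1.7657,2.9251) = e^{-i·0·3.6999}·d^3_{0,-1}(1.7657)·e^{-i·-1·2.9251}. Compute d first:
With c≡cos(β/2)=0.634952 and s≡sin(β/2)=0.772552, N=[6·6·2·24]^{1/2}=41.569219
k∈{0,1,2} keeps every argument non-negative
  k=0: (−1)^1·41.5692/(12)·0.6350^5·0.7726^1 = -0.276199
  k=1: (−1)^2·41.5692/(4)·0.6350^3·0.7726^3 = +1.226640
  k=2: (−1)^3·41.5692/(12)·0.6350^1·0.7726^5 = -0.605298
d^3_{0,-1}(1.7657) = -0.276199 +1.226640 -0.605298 = +0.345143
|D^3_{0,-1}|² = |d^3_{0,-1}(β)|² = (+0.345143)² = 0.119123 (the z-rotation phases have unit modulus)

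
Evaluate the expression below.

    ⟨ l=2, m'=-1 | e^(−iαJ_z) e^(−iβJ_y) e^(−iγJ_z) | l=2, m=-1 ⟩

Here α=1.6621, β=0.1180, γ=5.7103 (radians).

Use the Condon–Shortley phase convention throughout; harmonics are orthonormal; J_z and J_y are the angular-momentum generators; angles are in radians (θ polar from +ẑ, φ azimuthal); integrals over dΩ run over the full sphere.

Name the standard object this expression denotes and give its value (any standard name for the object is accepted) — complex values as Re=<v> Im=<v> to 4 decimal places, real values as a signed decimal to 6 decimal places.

Wigner D-matrix element, Re=0.4552 Im=0.8709

This is a Wigner D-matrix element — the rotation-matrix element ⟨l m'| R(α,β,γ) |l m⟩ in the angular-momentum basis.
D^2_{-1,-1}(1.6621,0.1180,5.7103) = e^{-i·-1·1.6621}·d^2_{-1,-1}(0.1180)·e^{-i·-1·5.7103}. Compute d first:
Half-angle: c=0.998260, s=0.058966. N=√(1·6·1·6)=6.000000
k∈{0,1} keeps every argument non-negative
  k=0: (−1)^0·6.0000/(6)·0.9983^4·0.0590^0 = +0.993058
  k=1: (−1)^1·6.0000/(2)·0.9983^2·0.0590^2 = -0.010395
d^2_{-1,-1}(0.1180) = +0.993058 -0.010395 = +0.982664
D = (-0.091177+0.995835i)·(+0.982664)·(+0.840340-0.542059i) = +0.455152+0.870899i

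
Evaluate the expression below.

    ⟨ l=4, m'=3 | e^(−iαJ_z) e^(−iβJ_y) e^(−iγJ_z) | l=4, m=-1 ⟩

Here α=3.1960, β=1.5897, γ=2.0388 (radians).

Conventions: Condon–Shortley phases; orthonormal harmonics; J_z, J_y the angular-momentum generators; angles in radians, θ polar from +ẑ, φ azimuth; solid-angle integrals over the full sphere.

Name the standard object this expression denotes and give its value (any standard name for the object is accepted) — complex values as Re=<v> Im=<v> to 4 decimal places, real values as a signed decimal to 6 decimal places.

This is a Wigner D-matrix element — the rotation-matrix element ⟨l m'| R(α,β,γ) |l m⟩ in the angular-momentum basis.
Split into d^4_{3,-1}(β=1.5897) × two z-phases.
Half-angle: c=0.700392, s=0.713759. N=√(5040·1·6·120)=1904.940944
Admissible k: 0..1 (factorial args all ≥0)
  k=0: (−1)^4·1904.9409/(144)·0.7004^4·0.7138^4 = +0.826207
  k=1: (−1)^5·1904.9409/(240)·0.7004^2·0.7138^6 = -0.514826
d^4_{3,-1}(1.5897) = +0.826207 -0.514826 = +0.311381
Phases: e^{-i·(3)·3.1960}=-0.986709+0.162498i, e^{-i·(-1)·2.0388}=-0.451106+0.892471i ⇒ D=+0.093441-0.297030i

Wigner D-matrix element, Re=0.0934 Im=-0.2970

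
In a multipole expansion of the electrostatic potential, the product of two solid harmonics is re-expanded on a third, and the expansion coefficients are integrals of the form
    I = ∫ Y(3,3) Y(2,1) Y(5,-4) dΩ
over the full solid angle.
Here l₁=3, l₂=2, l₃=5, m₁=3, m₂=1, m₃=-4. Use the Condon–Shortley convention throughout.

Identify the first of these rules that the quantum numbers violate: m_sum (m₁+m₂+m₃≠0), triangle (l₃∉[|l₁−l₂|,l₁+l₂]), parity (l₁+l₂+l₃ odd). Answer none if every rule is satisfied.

none

m₁+m₂+m₃ = 3 + 1 − 4 = 0  ✓
triangle: |3−2|=1 ≤ l₃=5 ≤ 3+2=5  ✓
parity: l₁+l₂+l₃ = 10 is even  ✓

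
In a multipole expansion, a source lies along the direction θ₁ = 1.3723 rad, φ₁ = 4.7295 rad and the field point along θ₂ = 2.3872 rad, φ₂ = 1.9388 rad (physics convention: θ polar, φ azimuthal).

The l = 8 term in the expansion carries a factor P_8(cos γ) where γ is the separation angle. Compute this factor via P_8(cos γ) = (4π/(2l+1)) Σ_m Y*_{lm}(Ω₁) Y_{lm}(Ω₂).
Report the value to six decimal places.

Addition theorem: P_8(cos γ) = (4π/17) Σ_m Y*_{lm}(Ω₁) Y_{lm}(Ω₂), m = −8…8:
  m=-8: Y*=(0.435699, 0.060017)  Y=(-0.024456, -0.004895)  product (-0.010362, -0.003601)
  m=-7: Y*=(-0.042284, 0.351330)  Y=(-0.056885, 0.089621)  product (-0.029081, -0.023775)
  m=-6: Y*=(0.138527, 0.014272)  Y=(0.160927, 0.217398)  product (0.019190, 0.032412)
  m=-5: Y*=(-0.029988, 0.349654)  Y=(0.427214, -0.117877)  product (0.028405, 0.152912)
  m=-4: Y*=(0.027202, 0.001865)  Y=(0.040517, -0.408834)  product (0.001864, -0.011045)
  m=-3: Y*=(-0.017054, 0.331932)  Y=(-0.034735, -0.017504)  product (0.006403, -0.011231)
  m=-2: Y*=(-0.023365, -0.000800)  Y=(0.267669, -0.242453)  product (-0.006448, 0.005451)
  m=-1: Y*=(-0.005484, 0.320438)  Y=(-0.079680, -0.206656)  product (0.066658, -0.024399)
  m=+0: Y*=(-0.038246, -0.000000)  Y=(0.300554, 0.000000)  product (-0.011495, -0.000000)
  m=+1: Y*=(0.005484, 0.320438)  Y=(0.079680, -0.206656)  product (0.066658, 0.024399)
  m=+2: Y*=(-0.023365, 0.000800)  Y=(0.267669, 0.242453)  product (-0.006448, -0.005451)
  m=+3: Y*=(0.017054, 0.331932)  Y=(0.034735, -0.017504)  product (0.006403, 0.011231)
  m=+4: Y*=(0.027202, -0.001865)  Y=(0.040517, 0.408834)  product (0.001864, 0.011045)
  m=+5: Y*=(0.029988, 0.349654)  Y=(-0.427214, -0.117877)  product (0.028405, -0.152912)
  m=+6: Y*=(0.138527, -0.014272)  Y=(0.160927, -0.217398)  product (0.019190, -0.032412)
  m=+7: Y*=(0.042284, 0.351330)  Y=(0.056885, 0.089621)  product (-0.029081, 0.023775)
  m=+8: Y*=(0.435699, -0.060017)  Y=(-0.024456, 0.004895)  product (-0.010362, 0.003601)
Accumulated sum (0.141762, 0.000000); after 4π/(2l+1) scaling, (0.104790, 0.000000) ⇒ P_8 = 0.104790

0.104790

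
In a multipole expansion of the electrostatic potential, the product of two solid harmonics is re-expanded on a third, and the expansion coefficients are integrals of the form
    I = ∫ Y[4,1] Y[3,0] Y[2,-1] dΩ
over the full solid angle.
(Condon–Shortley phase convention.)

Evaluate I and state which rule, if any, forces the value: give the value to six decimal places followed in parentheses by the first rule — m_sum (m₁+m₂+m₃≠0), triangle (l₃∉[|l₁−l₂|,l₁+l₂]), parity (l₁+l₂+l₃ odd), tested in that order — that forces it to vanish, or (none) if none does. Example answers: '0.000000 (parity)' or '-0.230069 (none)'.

0.000000 (parity)

Σlᵢ=9 odd — θ-integrand is odd under cosθ→−cosθ; I=0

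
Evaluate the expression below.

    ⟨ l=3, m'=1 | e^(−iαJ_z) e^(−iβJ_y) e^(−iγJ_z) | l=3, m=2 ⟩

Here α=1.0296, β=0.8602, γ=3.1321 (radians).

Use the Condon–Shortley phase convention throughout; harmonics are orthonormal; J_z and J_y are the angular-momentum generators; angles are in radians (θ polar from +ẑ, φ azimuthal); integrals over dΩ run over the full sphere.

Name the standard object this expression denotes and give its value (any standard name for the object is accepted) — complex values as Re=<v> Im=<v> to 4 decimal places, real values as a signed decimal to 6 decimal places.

This is a Wigner D-matrix element — the rotation-matrix element ⟨l m'| R(α,β,γ) |l m⟩ in the angular-momentum basis.
D^3_{1,2}(1.0296,0.8602,3.1321) = e^{-i·1·1.0296}·d^3_{1,2}(0.8602)·e^{-i·2·3.1321}. Compute d first:
With c≡cos(β/2)=0.908924 and s≡sin(β/2)=0.416962, N=[24·2·120·1]^{1/2}=75.894664
Admissible k: 1..2 (factorial args all ≥0)
  k=1: (−1)^0·75.8947/(24)·0.9089^5·0.4170^1 = +0.817964
  k=2: (−1)^1·75.8947/(12)·0.9089^3·0.4170^3 = -0.344272
d^3_{1,2}(0.8602) = +0.817964 -0.344272 = +0.473692
Phases: e^{-i·(1)·1.0296}=+0.515162-0.857093i, e^{-i·(2)·3.1321}=+0.999820+0.018984i ⇒ D=+0.251692-0.401292i

Wigner D-matrix element, Re=0.2517 Im=-0.4013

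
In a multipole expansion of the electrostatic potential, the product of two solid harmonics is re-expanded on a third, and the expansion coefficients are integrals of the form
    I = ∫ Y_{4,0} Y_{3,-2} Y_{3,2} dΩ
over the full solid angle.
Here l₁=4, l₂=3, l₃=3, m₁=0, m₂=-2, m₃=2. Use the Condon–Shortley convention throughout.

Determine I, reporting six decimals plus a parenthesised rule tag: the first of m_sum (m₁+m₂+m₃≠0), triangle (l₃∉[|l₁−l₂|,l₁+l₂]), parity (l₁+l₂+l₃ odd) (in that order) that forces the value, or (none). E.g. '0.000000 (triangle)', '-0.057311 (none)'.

m-sum 0 ✓  L=10 even ✓  1≤3≤7 ✓
Π(2lᵢ+1) = 9×7×7 = 441
triangle coeff Δ(4,3,3) = 1/34650
Σ_t [1,3]: t=1:−1/72 t=2:+1/16 t=3:−1/72 = 5/144
(3j)²=2/77 [(4 3 3; 0 0 0)], sign=-1
Σ_t [0,1]: t=0:+1/576 t=1:−1/72 = -7/576
(3j)²=7/198 [(4 3 3; 0 -2 2)], sign=+1
⇒ 4πI² = 49/121
I = (-1)√(49/121/(4π)) = -0.17951487
No selection rule forces the value: the integral is nonzero (none).

-0.179515 (none)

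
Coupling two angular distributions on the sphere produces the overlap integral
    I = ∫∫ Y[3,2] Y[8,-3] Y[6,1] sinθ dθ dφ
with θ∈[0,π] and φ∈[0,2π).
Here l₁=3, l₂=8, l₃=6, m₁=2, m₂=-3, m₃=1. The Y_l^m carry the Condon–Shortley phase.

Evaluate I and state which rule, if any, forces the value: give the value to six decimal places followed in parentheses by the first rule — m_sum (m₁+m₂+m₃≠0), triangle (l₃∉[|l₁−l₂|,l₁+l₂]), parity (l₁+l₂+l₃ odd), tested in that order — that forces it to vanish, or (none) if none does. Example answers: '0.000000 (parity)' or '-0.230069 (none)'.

L=17 odd ⇒ parity kills the (l;000) factor ⇒ I = 0

0.000000 (parity)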